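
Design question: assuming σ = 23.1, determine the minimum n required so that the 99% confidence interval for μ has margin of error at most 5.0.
n ≥ 142

For margin E ≤ 5.0:
n ≥ (z* · σ / E)²
n ≥ (2.576 · 23.1 / 5.0)²
n ≥ 141.64

Minimum n = 142 (rounding up)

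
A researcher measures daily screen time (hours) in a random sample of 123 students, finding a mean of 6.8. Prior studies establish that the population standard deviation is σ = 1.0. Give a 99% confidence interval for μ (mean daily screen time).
(6.57, 7.03)

z-interval (σ known):
z* = 2.576 for 99% confidence

Margin of error = z* · σ/√n = 2.576 · 1.0/√123 = 0.23

CI: (6.8 - 0.23, 6.8 + 0.23) = (6.57, 7.03)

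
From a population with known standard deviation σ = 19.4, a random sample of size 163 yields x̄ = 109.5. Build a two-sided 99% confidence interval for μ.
(105.59, 113.41)

z-interval (σ known):
z* = 2.576 for 99% confidence

Margin of error = z* · σ/√n = 2.576 · 19.4/√163 = 3.91

CI: (109.5 - 3.91, 109.5 + 3.91) = (105.59, 113.41)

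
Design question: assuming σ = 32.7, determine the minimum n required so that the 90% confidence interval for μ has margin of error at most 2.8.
n ≥ 370

For margin E ≤ 2.8:
n ≥ (z* · σ / E)²
n ≥ (1.645 · 32.7 / 2.8)²
n ≥ 369.07

Minimum n = 370 (rounding up)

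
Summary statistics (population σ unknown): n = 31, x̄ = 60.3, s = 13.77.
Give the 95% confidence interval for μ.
(55.25, 65.35)

t-interval (σ unknown):
df = n - 1 = 30
t* = 2.042 for 95% confidence

Margin of error = t* · s/√n = 2.042 · 13.77/√31 = 5.05

CI: (55.25, 65.35)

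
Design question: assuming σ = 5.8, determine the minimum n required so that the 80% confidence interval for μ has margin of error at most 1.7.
n ≥ 20

For margin E ≤ 1.7:
n ≥ (z* · σ / E)²
n ≥ (1.282 · 5.8 / 1.7)²
n ≥ 19.13

Minimum n = 20 (rounding up)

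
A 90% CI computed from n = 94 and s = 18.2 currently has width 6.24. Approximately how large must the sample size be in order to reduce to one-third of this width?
n ≈ 846

CI width ∝ 1/√n
To reduce width by factor 3, need √n to grow by 3 → need 3² = 9 times as many samples.

Current: n = 94, width = 6.24
New: n = 846, width ≈ 2.06

Width reduced by factor of 6.24/2.06 = 3.03.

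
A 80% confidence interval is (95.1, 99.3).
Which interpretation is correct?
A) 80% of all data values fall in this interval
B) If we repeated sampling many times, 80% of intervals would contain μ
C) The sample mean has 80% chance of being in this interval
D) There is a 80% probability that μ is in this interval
B

A) Wrong — a CI is about the parameter μ, not individual data values.
B) Correct — this is the frequentist long-run coverage interpretation.
C) Wrong — x̄ is observed and sits in the interval by construction.
D) Wrong — μ is fixed; the randomness lives in the interval, not in μ.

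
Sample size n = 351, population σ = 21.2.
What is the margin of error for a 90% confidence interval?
Margin of error = 1.86

Margin of error = z* · σ/√n
= 1.645 · 21.2/√351
= 1.645 · 21.2/18.7350
= 1.86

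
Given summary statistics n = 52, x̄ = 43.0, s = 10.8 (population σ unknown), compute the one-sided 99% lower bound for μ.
μ ≥ 39.40

Lower bound (one-sided):
t* = 2.402 (one-sided for 99%)
Lower bound = x̄ - t* · s/√n = 43.0 - 2.402 · 10.8/√52 = 39.40

We are 99% confident that μ ≥ 39.40.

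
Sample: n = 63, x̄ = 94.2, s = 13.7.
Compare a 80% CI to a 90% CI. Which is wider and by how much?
90% CI is wider by 1.29

df = 62
80% CI: t* = 1.295, (91.96, 96.44), width = 2 · t* · s/√n = 4.47
90% CI: t* = 1.670, (91.32, 97.08), width = 2 · t* · s/√n = 5.76

The 90% CI is wider by 5.76 - 4.47 = 1.29.
Higher confidence requires a wider interval.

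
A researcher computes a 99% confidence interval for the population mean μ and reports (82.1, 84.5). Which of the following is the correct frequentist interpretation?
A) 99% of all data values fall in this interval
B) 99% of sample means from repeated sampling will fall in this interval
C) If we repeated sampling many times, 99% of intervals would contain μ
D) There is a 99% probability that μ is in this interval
C

A) Wrong — a CI is about the parameter μ, not individual data values.
B) Wrong — coverage applies to intervals containing μ, not to future x̄ values.
C) Correct — this is the frequentist long-run coverage interpretation.
D) Wrong — μ is fixed; the randomness lives in the interval, not in μ.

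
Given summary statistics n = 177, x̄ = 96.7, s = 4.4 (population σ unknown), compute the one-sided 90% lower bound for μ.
μ ≥ 96.27

Lower bound (one-sided):
t* = 1.286 (one-sided for 90%)
Lower bound = x̄ - t* · s/√n = 96.7 - 1.286 · 4.4/√177 = 96.27

We are 90% confident that μ ≥ 96.27.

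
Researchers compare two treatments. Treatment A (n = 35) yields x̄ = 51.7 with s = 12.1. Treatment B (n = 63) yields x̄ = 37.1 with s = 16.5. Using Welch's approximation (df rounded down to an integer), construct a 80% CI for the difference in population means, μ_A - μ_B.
(10.84, 18.36)

Difference: x̄₁ - x̄₂ = 14.60
SE = √(s₁²/n₁ + s₂²/n₂) = √(12.1²/35 + 16.5²/63) = 2.9163
df = 88.65 → 88 (Welch–Satterthwaite, rounded down)
t* = 1.291

CI: 14.60 ± 1.291 · 2.9163 = 14.60 ± 3.76 = (10.84, 18.36)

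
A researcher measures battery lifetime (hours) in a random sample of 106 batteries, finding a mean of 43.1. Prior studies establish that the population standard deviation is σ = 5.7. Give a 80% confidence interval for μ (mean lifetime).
(42.39, 43.81)

z-interval (σ known):
z* = 1.282 for 80% confidence

Margin of error = z* · σ/√n = 1.282 · 5.7/√106 = 0.71

CI: (43.1 - 0.71, 43.1 + 0.71) = (42.39, 43.81)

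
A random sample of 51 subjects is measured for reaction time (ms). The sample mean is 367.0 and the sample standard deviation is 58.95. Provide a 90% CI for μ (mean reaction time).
(353.17, 380.83)

t-interval (σ unknown):
df = n - 1 = 50
t* = 1.676 for 90% confidence

Margin of error = t* · s/√n = 1.676 · 58.95/√51 = 13.83

CI: (353.17, 380.83)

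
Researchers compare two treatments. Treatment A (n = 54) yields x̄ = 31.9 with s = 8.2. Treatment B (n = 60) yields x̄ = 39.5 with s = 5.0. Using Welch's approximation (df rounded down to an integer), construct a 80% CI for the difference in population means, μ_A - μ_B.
(-9.27, -5.93)

Difference: x̄₁ - x̄₂ = -7.60
SE = √(s₁²/n₁ + s₂²/n₂) = √(8.2²/54 + 5.0²/60) = 1.2891
df = 85.78 → 85 (Welch–Satterthwaite, rounded down)
t* = 1.292

CI: -7.60 ± 1.292 · 1.2891 = -7.60 ± 1.67 = (-9.27, -5.93)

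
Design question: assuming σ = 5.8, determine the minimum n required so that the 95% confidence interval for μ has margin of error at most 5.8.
n ≥ 4

For margin E ≤ 5.8:
n ≥ (z* · σ / E)²
n ≥ (1.960 · 5.8 / 5.8)²
n ≥ 3.84

Minimum n = 4 (rounding up)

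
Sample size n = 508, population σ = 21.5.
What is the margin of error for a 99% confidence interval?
Margin of error = 2.46

Margin of error = z* · σ/√n
= 2.576 · 21.5/√508
= 2.576 · 21.5/22.5389
= 2.46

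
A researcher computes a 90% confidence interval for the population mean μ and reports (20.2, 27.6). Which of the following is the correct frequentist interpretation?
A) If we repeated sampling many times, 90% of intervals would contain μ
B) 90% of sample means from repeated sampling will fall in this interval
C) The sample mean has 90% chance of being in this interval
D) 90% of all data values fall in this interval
A

A) Correct — this is the frequentist long-run coverage interpretation.
B) Wrong — coverage applies to intervals containing μ, not to future x̄ values.
C) Wrong — x̄ is observed and sits in the interval by construction.
D) Wrong — a CI is about the parameter μ, not individual data values.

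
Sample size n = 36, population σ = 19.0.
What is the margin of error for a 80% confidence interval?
Margin of error = 4.06

Margin of error = z* · σ/√n
= 1.282 · 19.0/√36
= 1.282 · 19.0/6.0000
= 4.06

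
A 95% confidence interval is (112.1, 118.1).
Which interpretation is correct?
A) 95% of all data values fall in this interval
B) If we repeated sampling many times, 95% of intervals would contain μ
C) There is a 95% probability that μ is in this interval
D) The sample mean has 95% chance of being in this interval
B

A) Wrong — a CI is about the parameter μ, not individual data values.
B) Correct — this is the frequentist long-run coverage interpretation.
C) Wrong — μ is fixed; the randomness lives in the interval, not in μ.
D) Wrong — x̄ is observed and sits in the interval by construction.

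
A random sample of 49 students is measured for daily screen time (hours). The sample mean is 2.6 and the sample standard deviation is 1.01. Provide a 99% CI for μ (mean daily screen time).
(2.21, 2.99)

t-interval (σ unknown):
df = n - 1 = 48
t* = 2.682 for 99% confidence

Margin of error = t* · s/√n = 2.682 · 1.01/√49 = 0.39

CI: (2.21, 2.99)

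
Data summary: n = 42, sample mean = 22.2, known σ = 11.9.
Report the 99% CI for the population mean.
(17.47, 26.93)

z-interval (σ known):
z* = 2.576 for 99% confidence

Margin of error = z* · σ/√n = 2.576 · 11.9/√42 = 4.73

CI: (22.2 - 4.73, 22.2 + 4.73) = (17.47, 26.93)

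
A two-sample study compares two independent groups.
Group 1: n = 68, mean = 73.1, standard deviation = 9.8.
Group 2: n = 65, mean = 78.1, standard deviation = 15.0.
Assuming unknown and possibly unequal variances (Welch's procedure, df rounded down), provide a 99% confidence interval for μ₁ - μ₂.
(-10.79, 0.79)

Difference: x̄₁ - x̄₂ = -5.00
SE = √(s₁²/n₁ + s₂²/n₂) = √(9.8²/68 + 15.0²/65) = 2.2077
df = 109.47 → 109 (Welch–Satterthwaite, rounded down)
t* = 2.622

CI: -5.00 ± 2.622 · 2.2077 = -5.00 ± 5.79 = (-10.79, 0.79)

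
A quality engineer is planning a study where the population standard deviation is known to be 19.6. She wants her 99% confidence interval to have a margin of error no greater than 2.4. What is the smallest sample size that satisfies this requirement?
n ≥ 443

For margin E ≤ 2.4:
n ≥ (z* · σ / E)²
n ≥ (2.576 · 19.6 / 2.4)²
n ≥ 442.57

Minimum n = 443 (rounding up)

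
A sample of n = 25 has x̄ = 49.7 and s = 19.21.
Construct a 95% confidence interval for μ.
(41.77, 57.63)

t-interval (σ unknown):
df = n - 1 = 24
t* = 2.064 for 95% confidence

Margin of error = t* · s/√n = 2.064 · 19.21/√25 = 7.93

CI: (41.77, 57.63)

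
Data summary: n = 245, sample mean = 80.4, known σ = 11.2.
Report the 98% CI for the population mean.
(78.74, 82.06)

z-interval (σ known):
z* = 2.326 for 98% confidence

Margin of error = z* · σ/√n = 2.326 · 11.2/√245 = 1.66

CI: (80.4 - 1.66, 80.4 + 1.66) = (78.74, 82.06)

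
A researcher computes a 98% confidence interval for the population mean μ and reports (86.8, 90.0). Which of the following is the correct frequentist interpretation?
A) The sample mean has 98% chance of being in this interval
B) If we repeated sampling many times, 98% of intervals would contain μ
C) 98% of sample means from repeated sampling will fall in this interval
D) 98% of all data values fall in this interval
B

A) Wrong — x̄ is observed and sits in the interval by construction.
B) Correct — this is the frequentist long-run coverage interpretation.
C) Wrong — coverage applies to intervals containing μ, not to future x̄ values.
D) Wrong — a CI is about the parameter μ, not individual data values.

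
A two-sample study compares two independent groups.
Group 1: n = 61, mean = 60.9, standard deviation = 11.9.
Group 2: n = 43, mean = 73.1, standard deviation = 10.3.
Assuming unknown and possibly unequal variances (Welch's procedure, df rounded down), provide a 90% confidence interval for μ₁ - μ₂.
(-15.83, -8.57)

Difference: x̄₁ - x̄₂ = -12.20
SE = √(s₁²/n₁ + s₂²/n₂) = √(11.9²/61 + 10.3²/43) = 2.1883
df = 97.68 → 97 (Welch–Satterthwaite, rounded down)
t* = 1.661

CI: -12.20 ± 1.661 · 2.1883 = -12.20 ± 3.63 = (-15.83, -8.57)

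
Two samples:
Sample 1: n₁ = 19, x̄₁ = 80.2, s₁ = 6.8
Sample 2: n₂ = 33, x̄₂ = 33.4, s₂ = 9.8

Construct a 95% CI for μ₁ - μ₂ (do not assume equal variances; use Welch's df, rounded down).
(42.15, 51.45)

Difference: x̄₁ - x̄₂ = 46.80
SE = √(s₁²/n₁ + s₂²/n₂) = √(6.8²/19 + 9.8²/33) = 2.3117
df = 48.10 → 48 (Welch–Satterthwaite, rounded down)
t* = 2.011

CI: 46.80 ± 2.011 · 2.3117 = 46.80 ± 4.65 = (42.15, 51.45)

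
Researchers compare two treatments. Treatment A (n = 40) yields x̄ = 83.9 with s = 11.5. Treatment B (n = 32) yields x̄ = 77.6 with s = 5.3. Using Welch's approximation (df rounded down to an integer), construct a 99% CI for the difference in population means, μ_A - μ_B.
(0.85, 11.75)

Difference: x̄₁ - x̄₂ = 6.30
SE = √(s₁²/n₁ + s₂²/n₂) = √(11.5²/40 + 5.3²/32) = 2.0455
df = 57.37 → 57 (Welch–Satterthwaite, rounded down)
t* = 2.665

CI: 6.30 ± 2.665 · 2.0455 = 6.30 ± 5.45 = (0.85, 11.75)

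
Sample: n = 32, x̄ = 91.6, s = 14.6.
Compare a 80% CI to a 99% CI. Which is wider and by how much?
99% CI is wider by 7.40

df = 31
80% CI: t* = 1.309, (88.22, 94.98), width = 2 · t* · s/√n = 6.76
99% CI: t* = 2.744, (84.52, 98.68), width = 2 · t* · s/√n = 14.16

The 99% CI is wider by 14.16 - 6.76 = 7.40.
Higher confidence requires a wider interval.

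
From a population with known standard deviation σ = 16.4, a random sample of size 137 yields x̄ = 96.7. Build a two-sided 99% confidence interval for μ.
(93.09, 100.31)

z-interval (σ known):
z* = 2.576 for 99% confidence

Margin of error = z* · σ/√n = 2.576 · 16.4/√137 = 3.61

CI: (96.7 - 3.61, 96.7 + 3.61) = (93.09, 100.31)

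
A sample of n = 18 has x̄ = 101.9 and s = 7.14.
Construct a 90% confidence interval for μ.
(98.97, 104.83)

t-interval (σ unknown):
df = n - 1 = 17
t* = 1.740 for 90% confidence

Margin of error = t* · s/√n = 1.740 · 7.14/√18 = 2.93

CI: (98.97, 104.83)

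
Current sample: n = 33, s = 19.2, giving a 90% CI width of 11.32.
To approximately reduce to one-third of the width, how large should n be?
n ≈ 297

CI width ∝ 1/√n
To reduce width by factor 3, need √n to grow by 3 → need 3² = 9 times as many samples.

Current: n = 33, width = 11.32
New: n = 297, width ≈ 3.68

Width reduced by factor of 11.32/3.68 = 3.08.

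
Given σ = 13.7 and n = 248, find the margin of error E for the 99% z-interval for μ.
Margin of error = 2.24

Margin of error = z* · σ/√n
= 2.576 · 13.7/√248
= 2.576 · 13.7/15.7480
= 2.24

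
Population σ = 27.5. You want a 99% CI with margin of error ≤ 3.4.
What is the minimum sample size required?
n ≥ 435

For margin E ≤ 3.4:
n ≥ (z* · σ / E)²
n ≥ (2.576 · 27.5 / 3.4)²
n ≥ 434.11

Minimum n = 435 (rounding up)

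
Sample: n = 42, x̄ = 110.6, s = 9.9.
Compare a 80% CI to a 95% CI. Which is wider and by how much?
95% CI is wider by 2.19

df = 41
80% CI: t* = 1.303, (108.61, 112.59), width = 2 · t* · s/√n = 3.98
95% CI: t* = 2.020, (107.51, 113.69), width = 2 · t* · s/√n = 6.17

The 95% CI is wider by 6.17 - 3.98 = 2.19.
Higher confidence requires a wider interval.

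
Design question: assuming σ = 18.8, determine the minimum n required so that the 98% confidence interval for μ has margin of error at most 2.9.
n ≥ 228

For margin E ≤ 2.9:
n ≥ (z* · σ / E)²
n ≥ (2.326 · 18.8 / 2.9)²
n ≥ 227.37

Minimum n = 228 (rounding up)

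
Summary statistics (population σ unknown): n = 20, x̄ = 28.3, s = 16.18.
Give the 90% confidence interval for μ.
(22.04, 34.56)

t-interval (σ unknown):
df = n - 1 = 19
t* = 1.729 for 90% confidence

Margin of error = t* · s/√n = 1.729 · 16.18/√20 = 6.26

CI: (22.04, 34.56)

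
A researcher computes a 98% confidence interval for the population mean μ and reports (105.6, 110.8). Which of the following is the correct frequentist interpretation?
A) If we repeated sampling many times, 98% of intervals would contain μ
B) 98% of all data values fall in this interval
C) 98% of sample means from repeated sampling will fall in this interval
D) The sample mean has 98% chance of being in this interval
A

A) Correct — this is the frequentist long-run coverage interpretation.
B) Wrong — a CI is about the parameter μ, not individual data values.
C) Wrong — coverage applies to intervals containing μ, not to future x̄ values.
D) Wrong — x̄ is observed and sits in the interval by construction.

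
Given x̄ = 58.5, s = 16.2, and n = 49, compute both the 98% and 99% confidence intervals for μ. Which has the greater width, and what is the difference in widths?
99% CI is wider by 1.27

df = 48
98% CI: t* = 2.407, (52.93, 64.07), width = 2 · t* · s/√n = 11.14
99% CI: t* = 2.682, (52.29, 64.71), width = 2 · t* · s/√n = 12.41

The 99% CI is wider by 12.41 - 11.14 = 1.27.
Higher confidence requires a wider interval.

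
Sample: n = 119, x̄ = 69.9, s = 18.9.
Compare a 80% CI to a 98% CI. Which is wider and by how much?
98% CI is wider by 3.70

df = 118
80% CI: t* = 1.289, (67.67, 72.13), width = 2 · t* · s/√n = 4.47
98% CI: t* = 2.358, (65.81, 73.99), width = 2 · t* · s/√n = 8.17

The 98% CI is wider by 8.17 - 4.47 = 3.70.
Higher confidence requires a wider interval.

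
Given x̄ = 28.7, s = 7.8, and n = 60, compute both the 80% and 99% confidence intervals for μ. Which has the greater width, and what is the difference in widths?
99% CI is wider by 2.75

df = 59
80% CI: t* = 1.296, (27.39, 30.01), width = 2 · t* · s/√n = 2.61
99% CI: t* = 2.662, (26.02, 31.38), width = 2 · t* · s/√n = 5.36

The 99% CI is wider by 5.36 - 2.61 = 2.75.
Higher confidence requires a wider interval.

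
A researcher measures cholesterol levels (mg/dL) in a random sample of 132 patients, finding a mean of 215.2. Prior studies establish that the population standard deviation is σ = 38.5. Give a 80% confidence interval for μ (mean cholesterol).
(210.90, 219.50)

z-interval (σ known):
z* = 1.282 for 80% confidence

Margin of error = z* · σ/√n = 1.282 · 38.5/√132 = 4.30

CI: (215.2 - 4.30, 215.2 + 4.30) = (210.90, 219.50)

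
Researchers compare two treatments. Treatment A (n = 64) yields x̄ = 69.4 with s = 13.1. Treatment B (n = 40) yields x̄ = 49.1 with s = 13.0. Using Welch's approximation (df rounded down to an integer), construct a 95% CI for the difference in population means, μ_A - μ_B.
(15.07, 25.53)

Difference: x̄₁ - x̄₂ = 20.30
SE = √(s₁²/n₁ + s₂²/n₂) = √(13.1²/64 + 13.0²/40) = 2.6280
df = 83.41 → 83 (Welch–Satterthwaite, rounded down)
t* = 1.989

CI: 20.30 ± 1.989 · 2.6280 = 20.30 ± 5.23 = (15.07, 25.53)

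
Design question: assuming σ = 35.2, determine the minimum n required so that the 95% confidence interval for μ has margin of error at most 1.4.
n ≥ 2429

For margin E ≤ 1.4:
n ≥ (z* · σ / E)²
n ≥ (1.960 · 35.2 / 1.4)²
n ≥ 2428.52

Minimum n = 2429 (rounding up)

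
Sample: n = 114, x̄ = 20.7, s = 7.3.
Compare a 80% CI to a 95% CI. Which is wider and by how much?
95% CI is wider by 0.95

df = 113
80% CI: t* = 1.289, (19.82, 21.58), width = 2 · t* · s/√n = 1.76
95% CI: t* = 1.981, (19.35, 22.05), width = 2 · t* · s/√n = 2.71

The 95% CI is wider by 2.71 - 1.76 = 0.95.
Higher confidence requires a wider interval.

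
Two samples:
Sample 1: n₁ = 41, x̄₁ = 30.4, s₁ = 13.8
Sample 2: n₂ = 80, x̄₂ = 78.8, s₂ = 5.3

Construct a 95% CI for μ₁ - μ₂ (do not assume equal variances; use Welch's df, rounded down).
(-52.90, -43.90)

Difference: x̄₁ - x̄₂ = -48.40
SE = √(s₁²/n₁ + s₂²/n₂) = √(13.8²/41 + 5.3²/80) = 2.2352
df = 46.14 → 46 (Welch–Satterthwaite, rounded down)
t* = 2.013

CI: -48.40 ± 2.013 · 2.2352 = -48.40 ± 4.50 = (-52.90, -43.90)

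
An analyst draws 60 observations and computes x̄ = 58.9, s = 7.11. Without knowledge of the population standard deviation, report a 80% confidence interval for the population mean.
(57.71, 60.09)

t-interval (σ unknown):
df = n - 1 = 59
t* = 1.296 for 80% confidence

Margin of error = t* · s/√n = 1.296 · 7.11/√60 = 1.19

CI: (57.71, 60.09)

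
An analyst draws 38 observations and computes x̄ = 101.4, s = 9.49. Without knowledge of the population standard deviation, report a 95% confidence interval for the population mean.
(98.28, 104.52)

t-interval (σ unknown):
df = n - 1 = 37
t* = 2.026 for 95% confidence

Margin of error = t* · s/√n = 2.026 · 9.49/√38 = 3.12

CI: (98.28, 104.52)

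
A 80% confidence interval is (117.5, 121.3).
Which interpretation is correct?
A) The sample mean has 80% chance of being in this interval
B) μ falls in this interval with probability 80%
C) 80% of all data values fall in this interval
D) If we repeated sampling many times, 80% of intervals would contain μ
D

A) Wrong — x̄ is observed and sits in the interval by construction.
B) Wrong — μ is fixed; the randomness lives in the interval, not in μ.
C) Wrong — a CI is about the parameter μ, not individual data values.
D) Correct — this is the frequentist long-run coverage interpretation.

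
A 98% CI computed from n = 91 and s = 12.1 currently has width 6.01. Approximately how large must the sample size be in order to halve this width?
n ≈ 364

CI width ∝ 1/√n
To reduce width by factor 2, need √n to grow by 2 → need 2² = 4 times as many samples.

Current: n = 91, width = 6.01
New: n = 364, width ≈ 2.96

Width reduced by factor of 6.01/2.96 = 2.03.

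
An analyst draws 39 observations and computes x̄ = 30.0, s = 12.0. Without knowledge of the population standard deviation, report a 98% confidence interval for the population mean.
(25.33, 34.67)

t-interval (σ unknown):
df = n - 1 = 38
t* = 2.429 for 98% confidence

Margin of error = t* · s/√n = 2.429 · 12.0/√39 = 4.67

CI: (25.33, 34.67)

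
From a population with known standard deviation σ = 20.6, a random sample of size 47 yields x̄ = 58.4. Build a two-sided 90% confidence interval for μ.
(53.46, 63.34)

z-interval (σ known):
z* = 1.645 for 90% confidence

Margin of error = z* · σ/√n = 1.645 · 20.6/√47 = 4.94

CI: (58.4 - 4.94, 58.4 + 4.94) = (53.46, 63.34)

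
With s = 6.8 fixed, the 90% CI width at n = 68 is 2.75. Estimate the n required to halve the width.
n ≈ 272

CI width ∝ 1/√n
To reduce width by factor 2, need √n to grow by 2 → need 2² = 4 times as many samples.

Current: n = 68, width = 2.75
New: n = 272, width ≈ 1.36

Width reduced by factor of 2.75/1.36 = 2.02.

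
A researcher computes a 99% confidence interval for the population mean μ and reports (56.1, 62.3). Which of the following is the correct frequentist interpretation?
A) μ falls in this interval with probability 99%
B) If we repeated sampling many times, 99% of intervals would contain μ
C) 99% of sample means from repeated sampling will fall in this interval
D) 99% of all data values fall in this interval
B

A) Wrong — μ is fixed; the randomness lives in the interval, not in μ.
B) Correct — this is the frequentist long-run coverage interpretation.
C) Wrong — coverage applies to intervals containing μ, not to future x̄ values.
D) Wrong — a CI is about the parameter μ, not individual data values.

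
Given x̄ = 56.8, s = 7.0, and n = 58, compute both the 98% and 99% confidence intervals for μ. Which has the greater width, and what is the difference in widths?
99% CI is wider by 0.50

df = 57
98% CI: t* = 2.394, (54.60, 59.00), width = 2 · t* · s/√n = 4.40
99% CI: t* = 2.665, (54.35, 59.25), width = 2 · t* · s/√n = 4.90

The 99% CI is wider by 4.90 - 4.40 = 0.50.
Higher confidence requires a wider interval.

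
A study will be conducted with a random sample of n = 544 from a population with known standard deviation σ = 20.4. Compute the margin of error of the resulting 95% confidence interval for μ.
Margin of error = 1.71

Margin of error = z* · σ/√n
= 1.960 · 20.4/√544
= 1.960 · 20.4/23.3238
= 1.71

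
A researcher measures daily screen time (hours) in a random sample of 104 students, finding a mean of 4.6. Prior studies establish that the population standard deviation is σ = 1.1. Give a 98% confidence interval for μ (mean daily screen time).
(4.35, 4.85)

z-interval (σ known):
z* = 2.326 for 98% confidence

Margin of error = z* · σ/√n = 2.326 · 1.1/√104 = 0.25

CI: (4.6 - 0.25, 4.6 + 0.25) = (4.35, 4.85)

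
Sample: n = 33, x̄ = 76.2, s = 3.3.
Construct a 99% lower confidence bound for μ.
μ ≥ 74.79

Lower bound (one-sided):
t* = 2.449 (one-sided for 99%)
Lower bound = x̄ - t* · s/√n = 76.2 - 2.449 · 3.3/√33 = 74.79

We are 99% confident that μ ≥ 74.79.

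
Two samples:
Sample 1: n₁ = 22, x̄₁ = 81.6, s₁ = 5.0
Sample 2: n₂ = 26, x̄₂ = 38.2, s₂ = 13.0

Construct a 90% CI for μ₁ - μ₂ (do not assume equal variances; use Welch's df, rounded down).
(38.72, 48.08)

Difference: x̄₁ - x̄₂ = 43.40
SE = √(s₁²/n₁ + s₂²/n₂) = √(5.0²/22 + 13.0²/26) = 2.7634
df = 33.29 → 33 (Welch–Satterthwaite, rounded down)
t* = 1.692

CI: 43.40 ± 1.692 · 2.7634 = 43.40 ± 4.68 = (38.72, 48.08)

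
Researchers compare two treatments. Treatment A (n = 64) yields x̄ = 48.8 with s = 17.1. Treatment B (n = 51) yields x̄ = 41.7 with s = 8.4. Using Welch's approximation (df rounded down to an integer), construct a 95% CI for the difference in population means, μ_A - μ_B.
(2.26, 11.94)

Difference: x̄₁ - x̄₂ = 7.10
SE = √(s₁²/n₁ + s₂²/n₂) = √(17.1²/64 + 8.4²/51) = 2.4398
df = 95.86 → 95 (Welch–Satterthwaite, rounded down)
t* = 1.985

CI: 7.10 ± 1.985 · 2.4398 = 7.10 ± 4.84 = (2.26, 11.94)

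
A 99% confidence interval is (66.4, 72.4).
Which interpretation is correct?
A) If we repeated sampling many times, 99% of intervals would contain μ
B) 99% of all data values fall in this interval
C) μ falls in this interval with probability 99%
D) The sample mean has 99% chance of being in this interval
A

A) Correct — this is the frequentist long-run coverage interpretation.
B) Wrong — a CI is about the parameter μ, not individual data values.
C) Wrong — μ is fixed; the randomness lives in the interval, not in μ.
D) Wrong — x̄ is observed and sits in the interval by construction.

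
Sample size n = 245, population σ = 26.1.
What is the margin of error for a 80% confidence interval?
Margin of error = 2.14

Margin of error = z* · σ/√n
= 1.282 · 26.1/√245
= 1.282 · 26.1/15.6525
= 2.14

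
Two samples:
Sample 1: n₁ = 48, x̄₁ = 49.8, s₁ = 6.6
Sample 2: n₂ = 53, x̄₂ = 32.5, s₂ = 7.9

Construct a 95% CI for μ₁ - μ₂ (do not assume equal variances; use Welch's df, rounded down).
(14.44, 20.16)

Difference: x̄₁ - x̄₂ = 17.30
SE = √(s₁²/n₁ + s₂²/n₂) = √(6.6²/48 + 7.9²/53) = 1.4440
df = 98.38 → 98 (Welch–Satterthwaite, rounded down)
t* = 1.984

CI: 17.30 ± 1.984 · 1.4440 = 17.30 ± 2.86 = (14.44, 20.16)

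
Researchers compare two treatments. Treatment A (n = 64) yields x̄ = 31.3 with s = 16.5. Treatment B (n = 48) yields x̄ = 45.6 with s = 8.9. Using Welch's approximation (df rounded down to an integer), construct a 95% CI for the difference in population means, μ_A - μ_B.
(-19.12, -9.48)

Difference: x̄₁ - x̄₂ = -14.30
SE = √(s₁²/n₁ + s₂²/n₂) = √(16.5²/64 + 8.9²/48) = 2.4298
df = 100.99 → 100 (Welch–Satterthwaite, rounded down)
t* = 1.984

CI: -14.30 ± 1.984 · 2.4298 = -14.30 ± 4.82 = (-19.12, -9.48)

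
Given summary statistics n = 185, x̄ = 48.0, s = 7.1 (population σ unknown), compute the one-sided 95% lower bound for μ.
μ ≥ 47.14

Lower bound (one-sided):
t* = 1.653 (one-sided for 95%)
Lower bound = x̄ - t* · s/√n = 48.0 - 1.653 · 7.1/√185 = 47.14

We are 95% confident that μ ≥ 47.14.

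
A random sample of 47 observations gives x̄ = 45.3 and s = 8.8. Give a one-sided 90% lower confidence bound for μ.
μ ≥ 43.63

Lower bound (one-sided):
t* = 1.300 (one-sided for 90%)
Lower bound = x̄ - t* · s/√n = 45.3 - 1.300 · 8.8/√47 = 43.63

We are 90% confident that μ ≥ 43.63.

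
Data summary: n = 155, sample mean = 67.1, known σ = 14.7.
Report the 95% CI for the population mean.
(64.79, 69.41)

z-interval (σ known):
z* = 1.960 for 95% confidence

Margin of error = z* · σ/√n = 1.960 · 14.7/√155 = 2.31

CI: (67.1 - 2.31, 67.1 + 2.31) = (64.79, 69.41)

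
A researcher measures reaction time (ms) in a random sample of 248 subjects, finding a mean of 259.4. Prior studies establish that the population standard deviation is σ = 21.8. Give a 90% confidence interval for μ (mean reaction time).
(257.12, 261.68)

z-interval (σ known):
z* = 1.645 for 90% confidence

Margin of error = z* · σ/√n = 1.645 · 21.8/√248 = 2.28

CI: (259.4 - 2.28, 259.4 + 2.28) = (257.12, 261.68)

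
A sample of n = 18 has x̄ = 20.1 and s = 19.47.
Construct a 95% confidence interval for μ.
(10.42, 29.78)

t-interval (σ unknown):
df = n - 1 = 17
t* = 2.110 for 95% confidence

Margin of error = t* · s/√n = 2.110 · 19.47/√18 = 9.68

CI: (10.42, 29.78)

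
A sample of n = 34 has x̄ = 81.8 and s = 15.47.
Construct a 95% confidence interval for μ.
(76.40, 87.20)

t-interval (σ unknown):
df = n - 1 = 33
t* = 2.035 for 95% confidence

Margin of error = t* · s/√n = 2.035 · 15.47/√34 = 5.40

CI: (76.40, 87.20)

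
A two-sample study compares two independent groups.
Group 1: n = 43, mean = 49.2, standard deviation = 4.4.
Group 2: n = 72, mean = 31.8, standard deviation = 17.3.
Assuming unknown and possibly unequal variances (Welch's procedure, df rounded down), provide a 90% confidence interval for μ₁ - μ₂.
(13.83, 20.97)

Difference: x̄₁ - x̄₂ = 17.40
SE = √(s₁²/n₁ + s₂²/n₂) = √(4.4²/43 + 17.3²/72) = 2.1464
df = 85.52 → 85 (Welch–Satterthwaite, rounded down)
t* = 1.663

CI: 17.40 ± 1.663 · 2.1464 = 17.40 ± 3.57 = (13.83, 20.97)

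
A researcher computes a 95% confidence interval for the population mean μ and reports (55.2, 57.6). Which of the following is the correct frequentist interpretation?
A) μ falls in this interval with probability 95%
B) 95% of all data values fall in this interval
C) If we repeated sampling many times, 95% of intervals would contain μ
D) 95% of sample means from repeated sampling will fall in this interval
C

A) Wrong — μ is fixed; the randomness lives in the interval, not in μ.
B) Wrong — a CI is about the parameter μ, not individual data values.
C) Correct — this is the frequentist long-run coverage interpretation.
D) Wrong — coverage applies to intervals containing μ, not to future x̄ values.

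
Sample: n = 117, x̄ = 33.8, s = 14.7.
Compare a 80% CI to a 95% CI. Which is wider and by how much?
95% CI is wider by 1.88

df = 116
80% CI: t* = 1.289, (32.05, 35.55), width = 2 · t* · s/√n = 3.50
95% CI: t* = 1.981, (31.11, 36.49), width = 2 · t* · s/√n = 5.38

The 95% CI is wider by 5.38 - 3.50 = 1.88.
Higher confidence requires a wider interval.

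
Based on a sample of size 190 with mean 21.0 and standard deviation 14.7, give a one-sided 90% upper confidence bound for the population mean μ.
μ ≤ 22.37

Upper bound (one-sided):
t* = 1.286 (one-sided for 90%)
Upper bound = x̄ + t* · s/√n = 21.0 + 1.286 · 14.7/√190 = 22.37

We are 90% confident that μ ≤ 22.37.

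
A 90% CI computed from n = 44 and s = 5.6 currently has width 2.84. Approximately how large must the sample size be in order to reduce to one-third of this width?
n ≈ 396

CI width ∝ 1/√n
To reduce width by factor 3, need √n to grow by 3 → need 3² = 9 times as many samples.

Current: n = 44, width = 2.84
New: n = 396, width ≈ 0.93

Width reduced by factor of 2.84/0.93 = 3.05.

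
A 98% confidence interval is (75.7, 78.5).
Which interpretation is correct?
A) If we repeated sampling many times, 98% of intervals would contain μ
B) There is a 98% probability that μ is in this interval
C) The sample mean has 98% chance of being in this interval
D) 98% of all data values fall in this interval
A

A) Correct — this is the frequentist long-run coverage interpretation.
B) Wrong — μ is fixed; the randomness lives in the interval, not in μ.
C) Wrong — x̄ is observed and sits in the interval by construction.
D) Wrong — a CI is about the parameter μ, not individual data values.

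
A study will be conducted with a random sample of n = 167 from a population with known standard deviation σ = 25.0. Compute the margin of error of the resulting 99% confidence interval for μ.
Margin of error = 4.98

Margin of error = z* · σ/√n
= 2.576 · 25.0/√167
= 2.576 · 25.0/12.9228
= 4.98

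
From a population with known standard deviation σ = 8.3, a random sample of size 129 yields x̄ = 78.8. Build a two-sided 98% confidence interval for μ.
(77.10, 80.50)

z-interval (σ known):
z* = 2.326 for 98% confidence

Margin of error = z* · σ/√n = 2.326 · 8.3/√129 = 1.70

CI: (78.8 - 1.70, 78.8 + 1.70) = (77.10, 80.50)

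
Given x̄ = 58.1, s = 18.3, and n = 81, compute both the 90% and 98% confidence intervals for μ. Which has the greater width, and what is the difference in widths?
98% CI is wider by 2.88

df = 80
90% CI: t* = 1.664, (54.72, 61.48), width = 2 · t* · s/√n = 6.77
98% CI: t* = 2.374, (53.27, 62.93), width = 2 · t* · s/√n = 9.65

The 98% CI is wider by 9.65 - 6.77 = 2.88.
Higher confidence requires a wider interval.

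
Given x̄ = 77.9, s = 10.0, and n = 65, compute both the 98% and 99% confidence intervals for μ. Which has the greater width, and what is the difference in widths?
99% CI is wider by 0.67

df = 64
98% CI: t* = 2.386, (74.94, 80.86), width = 2 · t* · s/√n = 5.92
99% CI: t* = 2.655, (74.61, 81.19), width = 2 · t* · s/√n = 6.59

The 99% CI is wider by 6.59 - 5.92 = 0.67.
Higher confidence requires a wider interval.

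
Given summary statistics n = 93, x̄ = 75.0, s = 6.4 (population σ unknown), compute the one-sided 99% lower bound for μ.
μ ≥ 73.43

Lower bound (one-sided):
t* = 2.368 (one-sided for 99%)
Lower bound = x̄ - t* · s/√n = 75.0 - 2.368 · 6.4/√93 = 73.43

We are 99% confident that μ ≥ 73.43.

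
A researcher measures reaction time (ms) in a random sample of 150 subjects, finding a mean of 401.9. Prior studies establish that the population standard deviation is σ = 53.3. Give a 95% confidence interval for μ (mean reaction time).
(393.37, 410.43)

z-interval (σ known):
z* = 1.960 for 95% confidence

Margin of error = z* · σ/√n = 1.960 · 53.3/√150 = 8.53

CI: (401.9 - 8.53, 401.9 + 8.53) = (393.37, 410.43)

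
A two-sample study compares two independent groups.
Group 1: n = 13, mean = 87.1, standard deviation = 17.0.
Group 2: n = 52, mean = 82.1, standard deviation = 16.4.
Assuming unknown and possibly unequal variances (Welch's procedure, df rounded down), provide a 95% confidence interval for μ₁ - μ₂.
(-6.00, 16.00)

Difference: x̄₁ - x̄₂ = 5.00
SE = √(s₁²/n₁ + s₂²/n₂) = √(17.0²/13 + 16.4²/52) = 5.2348
df = 18.00 → 18 (Welch–Satterthwaite, rounded down)
t* = 2.101

CI: 5.00 ± 2.101 · 5.2348 = 5.00 ± 11.00 = (-6.00, 16.00)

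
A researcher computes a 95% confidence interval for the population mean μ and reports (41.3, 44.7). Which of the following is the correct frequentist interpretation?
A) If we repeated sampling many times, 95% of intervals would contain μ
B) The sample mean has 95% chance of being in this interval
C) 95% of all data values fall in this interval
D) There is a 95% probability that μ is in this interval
A

A) Correct — this is the frequentist long-run coverage interpretation.
B) Wrong — x̄ is observed and sits in the interval by construction.
C) Wrong — a CI is about the parameter μ, not individual data values.
D) Wrong — μ is fixed; the randomness lives in the interval, not in μ.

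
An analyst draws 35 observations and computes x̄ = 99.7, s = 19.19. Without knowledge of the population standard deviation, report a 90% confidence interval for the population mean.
(94.21, 105.19)

t-interval (σ unknown):
df = n - 1 = 34
t* = 1.691 for 90% confidence

Margin of error = t* · s/√n = 1.691 · 19.19/√35 = 5.49

CI: (94.21, 105.19)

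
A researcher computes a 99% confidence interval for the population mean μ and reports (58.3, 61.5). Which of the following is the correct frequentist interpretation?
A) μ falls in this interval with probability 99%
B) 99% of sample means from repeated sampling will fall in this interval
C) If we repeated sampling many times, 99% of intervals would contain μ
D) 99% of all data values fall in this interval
C

A) Wrong — μ is fixed; the randomness lives in the interval, not in μ.
B) Wrong — coverage applies to intervals containing μ, not to future x̄ values.
C) Correct — this is the frequentist long-run coverage interpretation.
D) Wrong — a CI is about the parameter μ, not individual data values.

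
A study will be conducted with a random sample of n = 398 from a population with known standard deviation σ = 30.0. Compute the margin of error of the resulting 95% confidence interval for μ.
Margin of error = 2.95

Margin of error = z* · σ/√n
= 1.960 · 30.0/√398
= 1.960 · 30.0/19.9499
= 2.95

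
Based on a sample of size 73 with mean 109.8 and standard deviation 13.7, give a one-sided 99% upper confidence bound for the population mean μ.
μ ≤ 113.61

Upper bound (one-sided):
t* = 2.379 (one-sided for 99%)
Upper bound = x̄ + t* · s/√n = 109.8 + 2.379 · 13.7/√73 = 113.61

We are 99% confident that μ ≤ 113.61.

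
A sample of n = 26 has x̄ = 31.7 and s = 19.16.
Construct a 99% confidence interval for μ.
(21.23, 42.17)

t-interval (σ unknown):
df = n - 1 = 25
t* = 2.787 for 99% confidence

Margin of error = t* · s/√n = 2.787 · 19.16/√26 = 10.47

CI: (21.23, 42.17)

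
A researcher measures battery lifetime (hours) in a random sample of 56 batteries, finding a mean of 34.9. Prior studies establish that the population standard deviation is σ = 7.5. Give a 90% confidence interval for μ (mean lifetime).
(33.25, 36.55)

z-interval (σ known):
z* = 1.645 for 90% confidence

Margin of error = z* · σ/√n = 1.645 · 7.5/√56 = 1.65

CI: (34.9 - 1.65, 34.9 + 1.65) = (33.25, 36.55)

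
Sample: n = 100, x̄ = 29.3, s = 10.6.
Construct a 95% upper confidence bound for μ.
μ ≤ 31.06

Upper bound (one-sided):
t* = 1.660 (one-sided for 95%)
Upper bound = x̄ + t* · s/√n = 29.3 + 1.660 · 10.6/√100 = 31.06

We are 95% confident that μ ≤ 31.06.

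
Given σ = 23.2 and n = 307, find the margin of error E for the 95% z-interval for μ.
Margin of error = 2.60

Margin of error = z* · σ/√n
= 1.960 · 23.2/√307
= 1.960 · 23.2/17.5214
= 2.60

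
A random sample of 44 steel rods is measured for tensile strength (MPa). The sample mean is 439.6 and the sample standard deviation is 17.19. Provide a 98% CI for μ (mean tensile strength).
(433.34, 445.86)

t-interval (σ unknown):
df = n - 1 = 43
t* = 2.416 for 98% confidence

Margin of error = t* · s/√n = 2.416 · 17.19/√44 = 6.26

CI: (433.34, 445.86)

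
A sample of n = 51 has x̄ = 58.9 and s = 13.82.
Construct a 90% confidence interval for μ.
(55.66, 62.14)

t-interval (σ unknown):
df = n - 1 = 50
t* = 1.676 for 90% confidence

Margin of error = t* · s/√n = 1.676 · 13.82/√51 = 3.24

CI: (55.66, 62.14)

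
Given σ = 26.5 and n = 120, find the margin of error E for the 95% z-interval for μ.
Margin of error = 4.74

Margin of error = z* · σ/√n
= 1.960 · 26.5/√120
= 1.960 · 26.5/10.9545
= 4.74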